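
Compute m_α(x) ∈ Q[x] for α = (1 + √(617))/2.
m_α(x) = x^2 - x - 154

From 2α - 1 = √(617), squaring gives (2α - 1)^2 = 617, i.e. 4α^2 - 4α + 1 = 617, so α^2 - α + (1 - 617)/4 = 0. Since 617 ≡ 1 (mod 4), (1 - 617)/4 = -154 ∈ Z. The polynomial x^2 - x - 154 has discriminant 1 - 4·(-154) = 617, which is not a perfect square in Q (d = 617 is squarefree and ≠ 1), so x^2 - x - 154 is irreducible over Q. It is the minimal polynomial of α.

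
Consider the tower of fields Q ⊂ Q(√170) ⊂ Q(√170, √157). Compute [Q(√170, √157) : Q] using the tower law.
[Q(√170, √157) : Q] = 4

[Q(√170):Q] = 2 (min poly x^2 - 170, irreducible since 170 is squarefree > 1). For the top step, suppose √157 ∈ Q(√170), say √157 = c + d√170 with c, d ∈ Q. Squaring: 157 = c^2 + 170d^2 + 2cd√170. Since √170 ∉ Q this forces 2cd = 0. If d = 0 then √157 = c ∈ Q, contradicting 157 squarefree > 1. If c = 0 then 157 = 170d^2, so 170·157 = (170d)^2 is a perfect square in Q — but 170·157 = 26690 is not a perfect square (since 170 and 157 are distinct squarefree integers). Contradiction. Hence √157 ∉ Q(√170), so x^2 - 157 stays irreducible over Q(√170) and [Q(√170, √157) : Q(√170)] = 2. By the tower law, [Q(√170, √157) : Q] = 2 · 2 = 4.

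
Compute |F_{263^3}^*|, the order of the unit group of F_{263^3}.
|F_{263^3}^*| = 18191446

F_{263^3} has 263^3 = 18191447 elements; its multiplicative group consists of all nonzero elements, so |F_{263^3}^*| = 18191447 - 1 = 18191446. (It is cyclic since any finite subgroup of the multiplicative group of a field is cyclic.)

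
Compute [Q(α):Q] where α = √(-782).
[Q(α):Q] = 2

[Q(α):Q] equals the degree of the minimal polynomial of α. Here α^2 = -782 and x^2 + 782 is irreducible (d = -782 is squarefree, ≠ 1, hence not a square), so deg(m_α) = 2. Thus [Q(α):Q] = 2.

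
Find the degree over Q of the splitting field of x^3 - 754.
[K : Q] = 6

The roots of x^3 - 754 are ∛754, ω∛754, ω^2∛754 where ω = e^(2πi/3) is a primitive cube root of unity, so K = Q(∛754, ω). Now [Q(∛754):Q] = 3 (since 754 is not a perfect cube, x^3 - 754 is irreducible) and [Q(ω):Q] = 2. Both 2 and 3 divide [K:Q], and [K:Q] ≤ 3·2 = 6, so [K:Q] = 6. (Equivalently: Q(∛754) ⊂ R but ω ∉ R, so [K : Q(∛754)] = 2.)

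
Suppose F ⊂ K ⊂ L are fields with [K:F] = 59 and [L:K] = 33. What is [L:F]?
[L:F] = 1947

The tower law says that for any tower of field extensions F ⊂ K ⊂ L with finite degrees, [L:F] = [L:K] · [K:F]. Here this gives [L:F] = 33 · 59 = 1947.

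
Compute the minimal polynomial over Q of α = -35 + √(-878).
m_α(x) = x^2 + 70x + 2103

From α + 35 = √(-878), squaring gives (α + 35)^2 = -878, i.e. α^2 + 70α + 1225 = -878, so α^2 + 70α + 2103 = 0. The discriminant of x^2 + 70x + 2103 is (70)^2 - 4·(2103) = 4900 - 8412 = -3512, and 4·(-878) is not a perfect square in Q since -878 is squarefree and ≠ 1. Hence x^2 + 70x + 2103 is irreducible over Q and is the minimal polynomial of α.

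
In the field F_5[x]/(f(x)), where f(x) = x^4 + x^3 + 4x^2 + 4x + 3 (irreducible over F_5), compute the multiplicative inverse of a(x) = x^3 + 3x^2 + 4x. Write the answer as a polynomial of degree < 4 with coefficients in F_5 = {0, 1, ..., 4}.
a(x)^(-1) ≡ x^3 + 3x^2 + 4x + 3 (mod f(x))

Since f is irreducible over F_5, F_5[x]/(f) is a field and a(x) ≠ 0 has an inverse. Apply the extended Euclidean algorithm to f(x) and a(x) in F_5[x]: f(x) = (x + 3)·a(x) + (x^2 + 2x + 3);  a(x) = (x + 1)·(x^2 + 2x + 3) + (4x + 2);  (x^2 + 2x + 3) = (4x + 1)·(4x + 2) + (1). The last nonzero remainder is the constant 1 = gcd(f, a) in F_5. Back-substituting through the division chain expresses 1 = s(x)·a(x) + t(x)·f(x) with s(x) ≡ x^3 + 3x^2 + 4x + 3 (mod f), so a(x)^(-1) ≡ s(x) = x^3 + 3x^2 + 4x + 3 (mod f). Check: (x^3 + 3x^2 + 4x)·(x^3 + 3x^2 + 4x + 3) = x^6 + x^5 + 2x^4 + 2x^3 + 2x ≡ 1 (mod x^4 + x^3 + 4x^2 + 4x + 3).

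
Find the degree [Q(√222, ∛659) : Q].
[Q(√222, ∛659) : Q] = 6

Let L = Q(√222, ∛659). Since Q(√222) ⊂ L and [Q(√222):Q] = 2, the tower law gives 2 | [L:Q]. Likewise Q(∛659) ⊂ L with [Q(∛659):Q] = 3 (because 659 is not a perfect cube), so 3 | [L:Q]. As gcd(2,3) = 1, [L:Q] is divisible by 6. Conversely L is generated over Q by √222 and ∛659, so [L:Q] ≤ 2·3 = 6. Therefore [Q(√222, ∛659) : Q] = 6.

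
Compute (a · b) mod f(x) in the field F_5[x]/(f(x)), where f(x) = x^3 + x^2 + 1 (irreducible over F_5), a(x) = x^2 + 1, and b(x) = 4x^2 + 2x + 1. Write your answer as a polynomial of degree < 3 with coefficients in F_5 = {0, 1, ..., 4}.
a · b ≡ 2x^2 + 3x + 3 (mod f(x))

Multiply in F_5[x]: a(x)·b(x) = (x^2 + 1)·(4x^2 + 2x + 1) = 4x^4 + 2x^3 + 2x + 1. This has degree ≥ 3, so divide by f(x) over F_5: 4x^4 + 2x^3 + 2x + 1 = (4x + 3)·(x^3 + x^2 + 1) + (2x^2 + 3x + 3). Hence a·b ≡ 2x^2 + 3x + 3 (mod f). (F_5[x]/(f) is a field with 5^3 = 125 elements since f is irreducible of degree 3.)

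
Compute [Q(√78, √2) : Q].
[Q(√78, √2) : Q] = 4

[Q(√78):Q] = 2 (min poly x^2 - 78, irreducible since 78 is squarefree > 1). For the top step, suppose √2 ∈ Q(√78), say √2 = c + d√78 with c, d ∈ Q. Squaring: 2 = c^2 + 78d^2 + 2cd√78. Since √78 ∉ Q this forces 2cd = 0. If d = 0 then √2 = c ∈ Q, contradicting 2 squarefree > 1. If c = 0 then 2 = 78d^2, so 78·2 = (78d)^2 is a perfect square in Q — but 78·2 = 156 is not a perfect square (since 78 and 2 are distinct squarefree integers). Contradiction. Hence √2 ∉ Q(√78), so x^2 - 2 stays irreducible over Q(√78) and [Q(√78, √2) : Q(√78)] = 2. By the tower law, [Q(√78, √2) : Q] = 2 · 2 = 4.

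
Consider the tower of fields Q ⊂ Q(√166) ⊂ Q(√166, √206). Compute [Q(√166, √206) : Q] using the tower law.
[Q(√166, √206) : Q] = 4

[Q(√166):Q] = 2 (min poly x^2 - 166, irreducible since 166 is squarefree > 1). For the top step, suppose √206 ∈ Q(√166), say √206 = c + d√166 with c, d ∈ Q. Squaring: 206 = c^2 + 166d^2 + 2cd√166. Since √166 ∉ Q this forces 2cd = 0. If d = 0 then √206 = c ∈ Q, contradicting 206 squarefree > 1. If c = 0 then 206 = 166d^2, so 166·206 = (166d)^2 is a perfect square in Q — but 166·206 = 34196 is not a perfect square (since 166 and 206 are distinct squarefree integers). Contradiction. Hence √206 ∉ Q(√166), so x^2 - 206 stays irreducible over Q(√166) and [Q(√166, √206) : Q(√166)] = 2. By the tower law, [Q(√166, √206) : Q] = 2 · 2 = 4.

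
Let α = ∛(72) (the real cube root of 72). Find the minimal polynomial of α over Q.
m_α(x) = x^3 - 72

α satisfies α^3 = 72, so x^3 - 72 annihilates α. By the rational root test, a rational root p/q (in lowest terms) of x^3 - 72 would satisfy p^3 = 72 q^3, forcing q = 1 and p^3 = 72; but 72 is not a perfect cube, contradiction. A monic cubic over Q with no rational root is irreducible (any nontrivial factorization would include a linear factor). Hence x^3 - 72 is the minimal polynomial of α, and in particular [Q(α):Q] = 3.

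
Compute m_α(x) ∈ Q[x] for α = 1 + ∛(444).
m_α(x) = x^3 - 3x^2 + 3x - 445

Set β = α - 1 = ∛(444), so β^3 = 444. Then (α - 1)^3 - 444 = 0, i.e. α is a root of g(x) = (x - 1)^3 - 444 = x^3 - 3x^2 + 3x - 445. Since g(x) = h(x - 1) where h(x) = x^3 - 444, and h is irreducible over Q (because 444 is not a perfect cube, so h has no rational root, and a monic cubic with no rational root is irreducible), g is also irreducible (irreducibility is preserved under the substitution x → x - 1). Hence m_α(x) = x^3 - 3x^2 + 3x - 445.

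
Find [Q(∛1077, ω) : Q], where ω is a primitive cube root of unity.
[Q(∛1077, ω) : Q] = 6

[Q(∛1077):Q] = 3 (min poly x^3 - 1077, irreducible since 1077 is not a perfect cube). [Q(ω):Q] = 2 (min poly x^2 + x + 1). Since Q(∛1077) ⊂ R and ω ∉ R, we have ω ∉ Q(∛1077), so x^2 + x + 1 remains irreducible over Q(∛1077) and [Q(∛1077, ω) : Q(∛1077)] = 2. By the tower law, [Q(∛1077, ω) : Q] = 3 · 2 = 6. (In fact Q(∛1077, ω) is the splitting field of x^3 - 1077 over Q.)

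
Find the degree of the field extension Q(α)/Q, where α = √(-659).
[Q(α):Q] = 2

[Q(α):Q] equals the degree of the minimal polynomial of α. Here α^2 = -659 and x^2 + 659 is irreducible (d = -659 is squarefree, ≠ 1, hence not a square), so deg(m_α) = 2. Thus [Q(α):Q] = 2.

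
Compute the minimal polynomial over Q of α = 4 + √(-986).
m_α(x) = x^2 - 8x + 1002

From α - 4 = √(-986), squaring gives (α - 4)^2 = -986, i.e. α^2 - 8α + 16 = -986, so α^2 - 8α + 1002 = 0. The discriminant of x^2 - 8x + 1002 is (-8)^2 - 4·(1002) = 64 - 4008 = -3944, and 4·(-986) is not a perfect square in Q since -986 is squarefree and ≠ 1. Hence x^2 - 8x + 1002 is irreducible over Q and is the minimal polynomial of α.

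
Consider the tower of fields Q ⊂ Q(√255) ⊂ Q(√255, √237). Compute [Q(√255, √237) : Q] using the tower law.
[Q(√255, √237) : Q] = 4

[Q(√255):Q] = 2 (min poly x^2 - 255, irreducible since 255 is squarefree > 1). For the top step, suppose √237 ∈ Q(√255), say √237 = c + d√255 with c, d ∈ Q. Squaring: 237 = c^2 + 255d^2 + 2cd√255. Since √255 ∉ Q this forces 2cd = 0. If d = 0 then √237 = c ∈ Q, contradicting 237 squarefree > 1. If c = 0 then 237 = 255d^2, so 255·237 = (255d)^2 is a perfect square in Q — but 255·237 = 60435 is not a perfect square (since 255 and 237 are distinct squarefree integers). Contradiction. Hence √237 ∉ Q(√255), so x^2 - 237 stays irreducible over Q(√255) and [Q(√255, √237) : Q(√255)] = 2. By the tower law, [Q(√255, √237) : Q] = 2 · 2 = 4.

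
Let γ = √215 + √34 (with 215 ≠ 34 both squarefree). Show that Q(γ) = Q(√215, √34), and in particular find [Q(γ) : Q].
[Q(γ) : Q] = 4 (equivalently, Q(γ) = Q(√215, √34))

Obviously Q(γ) ⊆ Q(√215, √34), and [Q(√215, √34):Q] = 4 (since 215, 34 are distinct squarefree integers > 1 with 7310 not a perfect square). To show equality we compute the minimal polynomial of γ. From γ = √215 + √34: γ^2 = 215 + 2√(7310) + 34 = 249 + 2√(7310), so γ^2 - 249 = 2√(7310); squaring, (γ^2 - 249)^2 = 4·7310, i.e. γ^4 - 498γ^2 + 62001 - 29240 = 0, i.e. γ^4 - 498γ^2 + 32761 = 0. So γ is a root of x^4 - 498x^2 + 32761. This polynomial is irreducible over Q: it has no rational root (each ±√215 ± √34 is irrational), and any factorization into two quadratics over Q would force √(7310) ∈ Q (pairing opposite roots) or √215, √34 ∈ Q (other pairings), all impossible. Hence [Q(γ):Q] = 4 = [Q(√215, √34):Q], so Q(γ) = Q(√215, √34).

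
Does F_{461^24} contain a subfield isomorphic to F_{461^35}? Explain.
No: F_{461^35} is not a subfield of F_{461^24}

F_{p^m} embeds in F_{p^n} iff m | n. Here 35 ∤ 24 (since 24 = 0·35 + 24 with remainder 24 ≠ 0), so F_{461^35} is not a subfield of F_{461^24}. Equivalently: if it were, the tower law would give 35 = [F_{461^35}:F_461] dividing [F_{461^24}:F_461] = 24, contradiction.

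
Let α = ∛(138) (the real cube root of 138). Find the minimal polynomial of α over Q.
m_α(x) = x^3 - 138

α satisfies α^3 = 138, so x^3 - 138 annihilates α. By the rational root test, a rational root p/q (in lowest terms) of x^3 - 138 would satisfy p^3 = 138 q^3, forcing q = 1 and p^3 = 138; but 138 is not a perfect cube, contradiction. A monic cubic over Q with no rational root is irreducible (any nontrivial factorization would include a linear factor). Hence x^3 - 138 is the minimal polynomial of α, and in particular [Q(α):Q] = 3.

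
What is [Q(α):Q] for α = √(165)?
[Q(α):Q] = 2

[Q(α):Q] equals the degree of the minimal polynomial of α. Here α^2 = 165 and x^2 - 165 is irreducible (d = 165 is squarefree, ≠ 1, hence not a square), so deg(m_α) = 2. Thus [Q(α):Q] = 2.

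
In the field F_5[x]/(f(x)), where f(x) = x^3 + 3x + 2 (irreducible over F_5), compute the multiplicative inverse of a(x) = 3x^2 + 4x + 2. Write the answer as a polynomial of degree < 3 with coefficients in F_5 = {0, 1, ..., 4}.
a(x)^(-1) ≡ x^2 + 2x + 3 (mod f(x))

Since f is irreducible over F_5, F_5[x]/(f) is a field and a(x) ≠ 0 has an inverse. Apply the extended Euclidean algorithm to f(x) and a(x) in F_5[x]: f(x) = (2x + 4)·a(x) + (3x + 4);  a(x) = (x)·(3x + 4) + (2). The last nonzero remainder is the constant 2 = gcd(f, a) in F_5. Back-substituting through the division chain expresses 2 = s(x)·a(x) + t(x)·f(x) with s(x) ≡ 2x^2 + 4x + 1 (mod f), so (2x^2 + 4x + 1)·a(x) ≡ 2 (mod f). Multiplying by 2^(-1) ≡ 3 in F_5 gives a(x)^(-1) ≡ 3·(2x^2 + 4x + 1) ≡ x^2 + 2x + 3 (mod f). Check: (3x^2 + 4x + 2)·(x^2 + 2x + 3) = 3x^4 + 4x^2 + x + 1 ≡ 1 (mod x^3 + 3x + 2).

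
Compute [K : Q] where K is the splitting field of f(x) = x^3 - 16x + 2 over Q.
[K : Q] = 6

By the rational root test, any rational root of the monic integer polynomial f(x) = x^3 - 16x + 2 must be an integer dividing the constant term 2, i.e. one of ±{1, 2}. Evaluating: f(1) = -13, f(-1) = 17, f(2) = -22, f(-2) = 26; none is 0, so f has no rational root and is therefore irreducible over Q (a cubic with no linear factor over a field is irreducible). For an irreducible cubic, the Galois group is A_3 or S_3 according as the discriminant disc(f) = -4a^3 - 27b^2 = -4·(-16)^3 - 27·(2)^2 = 16276 is or is not a square in Q. Here disc(f) = 16276 is not a perfect square in Q, so the Galois group of f over Q is not contained in A_3 and must be all of S_3. The splitting field has degree |S_3| = 6 over Q, so [K : Q] = 6.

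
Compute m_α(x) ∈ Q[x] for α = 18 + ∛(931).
m_α(x) = x^3 - 54x^2 + 972x - 6763

Set β = α - 18 = ∛(931), so β^3 = 931. Then (α - 18)^3 - 931 = 0, i.e. α is a root of g(x) = (x - 18)^3 - 931 = x^3 - 54x^2 + 972x - 6763. Since g(x) = h(x - 18) where h(x) = x^3 - 931, and h is irreducible over Q (because 931 is not a perfect cube, so h has no rational root, and a monic cubic with no rational root is irreducible), g is also irreducible (irreducibility is preserved under the substitution x → x - 18). Hence m_α(x) = x^3 - 54x^2 + 972x - 6763.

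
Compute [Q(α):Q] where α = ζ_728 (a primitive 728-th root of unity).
[Q(α):Q] = 288

The minimal polynomial of ζ_728 over Q is the 728-th cyclotomic polynomial Φ_728(x), which is irreducible over Q and has degree φ(728) = 288. Hence [Q(α):Q] = φ(728) = 288.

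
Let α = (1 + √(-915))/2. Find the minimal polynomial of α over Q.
m_α(x) = x^2 - x + 229

From 2α - 1 = √(-915), squaring gives (2α - 1)^2 = -915, i.e. 4α^2 - 4α + 1 = -915, so α^2 - α + (1 + 915)/4 = 0. Since -915 ≡ 1 (mod 4), (1 + 915)/4 = 229 ∈ Z. The polynomial x^2 - x + 229 has discriminant 1 - 4·(229) = -915, which is not a perfect square in Q (d = -915 is squarefree and ≠ 1), so x^2 - x + 229 is irreducible over Q. It is the minimal polynomial of α.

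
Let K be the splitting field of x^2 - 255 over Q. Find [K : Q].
[K : Q] = 2

f(x) = x^2 - 255 factors as (x - √255)(x + √255). The splitting field is K = Q(√255). Since 255 is squarefree and > 1, it is not a perfect square, so x^2 - 255 is irreducible over Q and [Q(√255) : Q] = 2. Hence [K : Q] = 2.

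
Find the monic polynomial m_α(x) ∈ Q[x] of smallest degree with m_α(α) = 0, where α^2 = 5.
m_α(x) = x^2 - 5

α satisfies α^2 - 5 = 0, so x^2 - 5 annihilates α. Since d = 5 is squarefree and ≠ 1, it is not a perfect square in Q, so x^2 - 5 has no rational root and is therefore irreducible over Q (a degree-2 polynomial over a field is irreducible iff it has no root). Hence m_α(x) = x^2 - 5.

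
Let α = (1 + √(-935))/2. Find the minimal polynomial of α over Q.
m_α(x) = x^2 - x + 234

From 2α - 1 = √(-935), squaring gives (2α - 1)^2 = -935, i.e. 4α^2 - 4α + 1 = -935, so α^2 - α + (1 + 935)/4 = 0. Since -935 ≡ 1 (mod 4), (1 + 935)/4 = 234 ∈ Z. The polynomial x^2 - x + 234 has discriminant 1 - 4·(234) = -935, which is not a perfect square in Q (d = -935 is squarefree and ≠ 1), so x^2 - x + 234 is irreducible over Q. It is the minimal polynomial of α.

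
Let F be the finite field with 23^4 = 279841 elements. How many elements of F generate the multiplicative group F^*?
There are φ(279840) = 66560 primitive elements

F_q^* is cyclic of order q - 1 = 279840. A cyclic group of order m has exactly φ(m) generators. Here m = 279840 = 2^5 · 3 · 5 · 11 · 53, so the number of primitive elements is φ(279840) = 66560.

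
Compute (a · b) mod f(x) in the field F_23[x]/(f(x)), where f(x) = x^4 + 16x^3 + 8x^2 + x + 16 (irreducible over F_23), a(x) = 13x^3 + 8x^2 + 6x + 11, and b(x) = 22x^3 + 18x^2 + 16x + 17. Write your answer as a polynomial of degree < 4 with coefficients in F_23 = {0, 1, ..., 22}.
a · b ≡ 13x^3 + 15x^2 + 12x + 16 (mod f(x))

Multiply in F_23[x]: a(x)·b(x) = (13x^3 + 8x^2 + 6x + 11)·(22x^3 + 18x^2 + 16x + 17) = 10x^6 + 19x^5 + x^4 + 9x^3 + 16x^2 + 2x + 3. This has degree ≥ 4, so divide by f(x) over F_23: 10x^6 + 19x^5 + x^4 + 9x^3 + 16x^2 + 2x + 3 = (10x^2 + 20x + 15)·(x^4 + 16x^3 + 8x^2 + x + 16) + (13x^3 + 15x^2 + 12x + 16). Hence a·b ≡ 13x^3 + 15x^2 + 12x + 16 (mod f). (F_23[x]/(f) is a field with 23^4 = 279841 elements since f is irreducible of degree 4.)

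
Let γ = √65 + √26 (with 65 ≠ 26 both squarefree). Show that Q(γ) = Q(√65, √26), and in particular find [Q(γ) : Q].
[Q(γ) : Q] = 4 (equivalently, Q(γ) = Q(√65, √26))

Obviously Q(γ) ⊆ Q(√65, √26), and [Q(√65, √26):Q] = 4 (since 65, 26 are distinct squarefree integers > 1 with 1690 not a perfect square). To show equality we compute the minimal polynomial of γ. From γ = √65 + √26: γ^2 = 65 + 2√(1690) + 26 = 91 + 2√(1690), so γ^2 - 91 = 2√(1690); squaring, (γ^2 - 91)^2 = 4·1690, i.e. γ^4 - 182γ^2 + 8281 - 6760 = 0, i.e. γ^4 - 182γ^2 + 1521 = 0. So γ is a root of x^4 - 182x^2 + 1521. This polynomial is irreducible over Q: it has no rational root (each ±√65 ± √26 is irrational), and any factorization into two quadratics over Q would force √(1690) ∈ Q (pairing opposite roots) or √65, √26 ∈ Q (other pairings), all impossible. Hence [Q(γ):Q] = 4 = [Q(√65, √26):Q], so Q(γ) = Q(√65, √26).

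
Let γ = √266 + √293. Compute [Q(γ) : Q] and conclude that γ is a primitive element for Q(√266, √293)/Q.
[Q(γ) : Q] = 4 (equivalently, Q(γ) = Q(√266, √293))

Obviously Q(γ) ⊆ Q(√266, √293), and [Q(√266, √293):Q] = 4 (since 266, 293 are distinct squarefree integers > 1 with 77938 not a perfect square). To show equality we compute the minimal polynomial of γ. From γ = √266 + √293: γ^2 = 266 + 2√(77938) + 293 = 559 + 2√(77938), so γ^2 - 559 = 2√(77938); squaring, (γ^2 - 559)^2 = 4·77938, i.e. γ^4 - 1118γ^2 + 312481 - 311752 = 0, i.e. γ^4 - 1118γ^2 + 729 = 0. So γ is a root of x^4 - 1118x^2 + 729. This polynomial is irreducible over Q: it has no rational root (each ±√266 ± √293 is irrational), and any factorization into two quadratics over Q would force √(77938) ∈ Q (pairing opposite roots) or √266, √293 ∈ Q (other pairings), all impossible. Hence [Q(γ):Q] = 4 = [Q(√266, √293):Q], so Q(γ) = Q(√266, √293).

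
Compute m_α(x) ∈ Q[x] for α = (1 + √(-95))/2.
m_α(x) = x^2 - x + 24

From 2α - 1 = √(-95), squaring gives (2α - 1)^2 = -95, i.e. 4α^2 - 4α + 1 = -95, so α^2 - α + (1 + 95)/4 = 0. Since -95 ≡ 1 (mod 4), (1 + 95)/4 = 24 ∈ Z. The polynomial x^2 - x + 24 has discriminant 1 - 4·(24) = -95, which is not a perfect square in Q (d = -95 is squarefree and ≠ 1), so x^2 - x + 24 is irreducible over Q. It is the minimal polynomial of α.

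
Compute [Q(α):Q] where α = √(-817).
[Q(α):Q] = 2

[Q(α):Q] equals the degree of the minimal polynomial of α. Here α^2 = -817 and x^2 + 817 is irreducible (d = -817 is squarefree, ≠ 1, hence not a square), so deg(m_α) = 2. Thus [Q(α):Q] = 2.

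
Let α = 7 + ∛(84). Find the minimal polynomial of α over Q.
m_α(x) = x^3 - 21x^2 + 147x - 427

Set β = α - 7 = ∛(84), so β^3 = 84. Then (α - 7)^3 - 84 = 0, i.e. α is a root of g(x) = (x - 7)^3 - 84 = x^3 - 21x^2 + 147x - 427. Since g(x) = h(x - 7) where h(x) = x^3 - 84, and h is irreducible over Q (because 84 is not a perfect cube, so h has no rational root, and a monic cubic with no rational root is irreducible), g is also irreducible (irreducibility is preserved under the substitution x → x - 7). Hence m_α(x) = x^3 - 21x^2 + 147x - 427.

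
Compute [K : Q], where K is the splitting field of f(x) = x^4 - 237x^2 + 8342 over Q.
[K : Q] = 4

Solving the quadratic in x^2: x^2 = (237 ± √(237^2 - 4·8342))/2 = (237 ± √22801)/2 = (237 ± 151)/2, giving x^2 = 43 or x^2 = 194. So f(x) = (x^2 - 43)(x^2 - 194) and the roots of f are ±√43, ±√194. Hence the splitting field is K = Q(√43, √194). Since 43 and 194 are distinct squarefree integers > 1, their product 8342 is not a perfect square, so √194 ∉ Q(√43). By the tower law [K:Q] = [Q(√43,√194):Q(√43)] · [Q(√43):Q] = 2 · 2 = 4.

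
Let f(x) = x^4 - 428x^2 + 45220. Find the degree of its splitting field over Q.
[K : Q] = 4

Solving the quadratic in x^2: x^2 = (428 ± √(428^2 - 4·45220))/2 = (428 ± √2304)/2 = (428 ± 48)/2, giving x^2 = 190 or x^2 = 238. So f(x) = (x^2 - 190)(x^2 - 238) and the roots of f are ±√190, ±√238. Hence the splitting field is K = Q(√190, √238). Since 190 and 238 are distinct squarefree integers > 1, their product 45220 is not a perfect square, so √238 ∉ Q(√190). By the tower law [K:Q] = [Q(√190,√238):Q(√190)] · [Q(√190):Q] = 2 · 2 = 4.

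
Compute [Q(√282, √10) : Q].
[Q(√282, √10) : Q] = 4

[Q(√282):Q] = 2 (min poly x^2 - 282, irreducible since 282 is squarefree > 1). For the top step, suppose √10 ∈ Q(√282), say √10 = c + d√282 with c, d ∈ Q. Squaring: 10 = c^2 + 282d^2 + 2cd√282. Since √282 ∉ Q this forces 2cd = 0. If d = 0 then √10 = c ∈ Q, contradicting 10 squarefree > 1. If c = 0 then 10 = 282d^2, so 282·10 = (282d)^2 is a perfect square in Q — but 282·10 = 2820 is not a perfect square (since 282 and 10 are distinct squarefree integers). Contradiction. Hence √10 ∉ Q(√282), so x^2 - 10 stays irreducible over Q(√282) and [Q(√282, √10) : Q(√282)] = 2. By the tower law, [Q(√282, √10) : Q] = 2 · 2 = 4.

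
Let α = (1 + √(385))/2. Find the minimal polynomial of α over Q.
m_α(x) = x^2 - x - 96

From 2α - 1 = √(385), squaring gives (2α - 1)^2 = 385, i.e. 4α^2 - 4α + 1 = 385, so α^2 - α + (1 - 385)/4 = 0. Since 385 ≡ 1 (mod 4), (1 - 385)/4 = -96 ∈ Z. The polynomial x^2 - x - 96 has discriminant 1 - 4·(-96) = 385, which is not a perfect square in Q (d = 385 is squarefree and ≠ 1), so x^2 - x - 96 is irreducible over Q. It is the minimal polynomial of α.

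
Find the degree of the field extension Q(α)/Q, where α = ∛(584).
[Q(α):Q] = 3

The minimal polynomial of α is x^3 - 584, irreducible over Q since 584 is not a perfect cube (so x^3 - 584 has no rational root). Hence [Q(α):Q] = deg(m_α) = 3.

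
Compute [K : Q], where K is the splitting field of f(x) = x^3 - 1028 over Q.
[K : Q] = 6

The roots of x^3 - 1028 are ∛1028, ω∛1028, ω^2∛1028 where ω = e^(2πi/3) is a primitive cube root of unity, so K = Q(∛1028, ω). Now [Q(∛1028):Q] = 3 (since 1028 is not a perfect cube, x^3 - 1028 is irreducible) and [Q(ω):Q] = 2. Both 2 and 3 divide [K:Q], and [K:Q] ≤ 3·2 = 6, so [K:Q] = 6. (Equivalently: Q(∛1028) ⊂ R but ω ∉ R, so [K : Q(∛1028)] = 2.)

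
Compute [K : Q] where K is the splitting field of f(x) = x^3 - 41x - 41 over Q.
[K : Q] = 6

By the rational root test, any rational root of the monic integer polynomial f(x) = x^3 - 41x - 41 must be an integer dividing the constant term -41, i.e. one of ±{1, 41}. Evaluating: f(1) = -81, f(-1) = -1, f(41) = 67199, f(-41) = -67281; none is 0, so f has no rational root and is therefore irreducible over Q (a cubic with no linear factor over a field is irreducible). For an irreducible cubic, the Galois group is A_3 or S_3 according as the discriminant disc(f) = -4a^3 - 27b^2 = -4·(-41)^3 - 27·(-41)^2 = 230297 is or is not a square in Q. Here disc(f) = 230297 is not a perfect square in Q, so the Galois group of f over Q is not contained in A_3 and must be all of S_3. The splitting field has degree |S_3| = 6 over Q, so [K : Q] = 6.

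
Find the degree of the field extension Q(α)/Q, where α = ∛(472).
[Q(α):Q] = 3

The minimal polynomial of α is x^3 - 472, irreducible over Q since 472 is not a perfect cube (so x^3 - 472 has no rational root). Hence [Q(α):Q] = deg(m_α) = 3.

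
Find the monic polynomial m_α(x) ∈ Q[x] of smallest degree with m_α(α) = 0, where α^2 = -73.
m_α(x) = x^2 + 73

α satisfies α^2 + 73 = 0, so x^2 + 73 annihilates α. Since d = -73 is squarefree and ≠ 1, it is not a perfect square in Q, so x^2 + 73 has no rational root and is therefore irreducible over Q (a degree-2 polynomial over a field is irreducible iff it has no root). Hence m_α(x) = x^2 + 73.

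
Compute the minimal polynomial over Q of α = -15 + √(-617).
m_α(x) = x^2 + 30x + 842

From α + 15 = √(-617), squaring gives (α + 15)^2 = -617, i.e. α^2 + 30α + 225 = -617, so α^2 + 30α + 842 = 0. The discriminant of x^2 + 30x + 842 is (30)^2 - 4·(842) = 900 - 3368 = -2468, and 4·(-617) is not a perfect square in Q since -617 is squarefree and ≠ 1. Hence x^2 + 30x + 842 is irreducible over Q and is the minimal polynomial of α.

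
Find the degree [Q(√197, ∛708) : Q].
[Q(√197, ∛708) : Q] = 6

Let L = Q(√197, ∛708). Since Q(√197) ⊂ L and [Q(√197):Q] = 2, the tower law gives 2 | [L:Q]. Likewise Q(∛708) ⊂ L with [Q(∛708):Q] = 3 (because 708 is not a perfect cube), so 3 | [L:Q]. As gcd(2,3) = 1, [L:Q] is divisible by 6. Conversely L is generated over Q by √197 and ∛708, so [L:Q] ≤ 2·3 = 6. Therefore [Q(√197, ∛708) : Q] = 6.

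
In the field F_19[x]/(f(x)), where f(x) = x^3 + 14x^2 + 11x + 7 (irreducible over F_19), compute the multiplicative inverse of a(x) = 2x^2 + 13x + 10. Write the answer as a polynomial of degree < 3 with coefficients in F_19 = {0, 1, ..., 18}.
a(x)^(-1) ≡ 5x + 9 (mod f(x))

Since f is irreducible over F_19, F_19[x]/(f) is a field and a(x) ≠ 0 has an inverse. Apply the extended Euclidean algorithm to f(x) and a(x) in F_19[x]: f(x) = (10x + 18)·a(x) + (17). The last nonzero remainder is the constant 17 = gcd(f, a) in F_19. Back-substituting through the division chain expresses 17 = s(x)·a(x) + t(x)·f(x) with s(x) ≡ 9x + 1 (mod f), so (9x + 1)·a(x) ≡ 17 (mod f). Multiplying by 17^(-1) ≡ 9 in F_19 gives a(x)^(-1) ≡ 9·(9x + 1) ≡ 5x + 9 (mod f). Check: (2x^2 + 13x + 10)·(5x + 9) = 10x^3 + 7x^2 + 15x + 14 ≡ 1 (mod x^3 + 14x^2 + 11x + 7).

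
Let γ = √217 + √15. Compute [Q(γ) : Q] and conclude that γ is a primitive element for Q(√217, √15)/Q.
[Q(γ) : Q] = 4 (equivalently, Q(γ) = Q(√217, √15))

Obviously Q(γ) ⊆ Q(√217, √15), and [Q(√217, √15):Q] = 4 (since 217, 15 are distinct squarefree integers > 1 with 3255 not a perfect square). To show equality we compute the minimal polynomial of γ. From γ = √217 + √15: γ^2 = 217 + 2√(3255) + 15 = 232 + 2√(3255), so γ^2 - 232 = 2√(3255); squaring, (γ^2 - 232)^2 = 4·3255, i.e. γ^4 - 464γ^2 + 53824 - 13020 = 0, i.e. γ^4 - 464γ^2 + 40804 = 0. So γ is a root of x^4 - 464x^2 + 40804. This polynomial is irreducible over Q: it has no rational root (each ±√217 ± √15 is irrational), and any factorization into two quadratics over Q would force √(3255) ∈ Q (pairing opposite roots) or √217, √15 ∈ Q (other pairings), all impossible. Hence [Q(γ):Q] = 4 = [Q(√217, √15):Q], so Q(γ) = Q(√217, √15).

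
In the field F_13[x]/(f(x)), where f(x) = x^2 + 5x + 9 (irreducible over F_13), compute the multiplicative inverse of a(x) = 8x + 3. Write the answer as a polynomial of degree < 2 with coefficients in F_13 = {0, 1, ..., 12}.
a(x)^(-1) ≡ 7x + 8 (mod f(x))

Since f is irreducible over F_13, F_13[x]/(f) is a field and a(x) ≠ 0 has an inverse. Apply the extended Euclidean algorithm to f(x) and a(x) in F_13[x]: f(x) = (5x + 2)·a(x) + (3). The last nonzero remainder is the constant 3 = gcd(f, a) in F_13. Back-substituting through the division chain expresses 3 = s(x)·a(x) + t(x)·f(x) with s(x) ≡ 8x + 11 (mod f), so (8x + 11)·a(x) ≡ 3 (mod f). Multiplying by 3^(-1) ≡ 9 in F_13 gives a(x)^(-1) ≡ 9·(8x + 11) ≡ 7x + 8 (mod f). Check: (8x + 3)·(7x + 8) = 4x^2 + 7x + 11 ≡ 1 (mod x^2 + 5x + 9).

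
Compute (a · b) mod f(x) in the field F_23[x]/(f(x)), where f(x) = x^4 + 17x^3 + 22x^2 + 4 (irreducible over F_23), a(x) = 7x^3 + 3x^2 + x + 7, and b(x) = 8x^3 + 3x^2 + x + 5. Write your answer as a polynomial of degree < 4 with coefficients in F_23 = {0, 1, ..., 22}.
a · b ≡ 17x^2 + 6x + 1 (mod f(x))

Multiply in F_23[x]: a(x)·b(x) = (7x^3 + 3x^2 + x + 7)·(8x^3 + 3x^2 + x + 5) = 10x^6 + 22x^5 + x^4 + 5x^3 + 14x^2 + 12x + 12. This has degree ≥ 4, so divide by f(x) over F_23: 10x^6 + 22x^5 + x^4 + 5x^3 + 14x^2 + 12x + 12 = (10x^2 + 13x + 20)·(x^4 + 17x^3 + 22x^2 + 4) + (17x^2 + 6x + 1). Hence a·b ≡ 17x^2 + 6x + 1 (mod f). (F_23[x]/(f) is a field with 23^4 = 279841 elements since f is irreducible of degree 4.)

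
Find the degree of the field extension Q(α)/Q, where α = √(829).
[Q(α):Q] = 2

[Q(α):Q] equals the degree of the minimal polynomial of α. Here α^2 = 829 and x^2 - 829 is irreducible (d = 829 is squarefree, ≠ 1, hence not a square), so deg(m_α) = 2. Thus [Q(α):Q] = 2.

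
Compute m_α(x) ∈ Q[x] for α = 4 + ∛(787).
m_α(x) = x^3 - 12x^2 + 48x - 851

Set β = α - 4 = ∛(787), so β^3 = 787. Then (α - 4)^3 - 787 = 0, i.e. α is a root of g(x) = (x - 4)^3 - 787 = x^3 - 12x^2 + 48x - 851. Since g(x) = h(x - 4) where h(x) = x^3 - 787, and h is irreducible over Q (because 787 is not a perfect cube, so h has no rational root, and a monic cubic with no rational root is irreducible), g is also irreducible (irreducibility is preserved under the substitution x → x - 4). Hence m_α(x) = x^3 - 12x^2 + 48x - 851.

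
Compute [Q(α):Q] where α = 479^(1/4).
[Q(α):Q] = 4

α is a root of x^4 - 479. By Eisenstein's criterion at the prime p = 479 (which divides the constant term 479 but p^2 = 229441 does not, since 479 is squarefree), x^4 - 479 is irreducible over Q. Hence [Q(α):Q] = 4.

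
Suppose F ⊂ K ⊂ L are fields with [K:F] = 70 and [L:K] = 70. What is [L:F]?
[L:F] = 4900

The tower law says that for any tower of field extensions F ⊂ K ⊂ L with finite degrees, [L:F] = [L:K] · [K:F]. Here this gives [L:F] = 70 · 70 = 4900.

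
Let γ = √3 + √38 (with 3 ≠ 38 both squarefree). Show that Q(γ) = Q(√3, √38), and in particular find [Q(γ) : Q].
[Q(γ) : Q] = 4 (equivalently, Q(γ) = Q(√3, √38))

Obviously Q(γ) ⊆ Q(√3, √38), and [Q(√3, √38):Q] = 4 (since 3, 38 are distinct squarefree integers > 1 with 114 not a perfect square). To show equality we compute the minimal polynomial of γ. From γ = √3 + √38: γ^2 = 3 + 2√(114) + 38 = 41 + 2√(114), so γ^2 - 41 = 2√(114); squaring, (γ^2 - 41)^2 = 4·114, i.e. γ^4 - 82γ^2 + 1681 - 456 = 0, i.e. γ^4 - 82γ^2 + 1225 = 0. So γ is a root of x^4 - 82x^2 + 1225. This polynomial is irreducible over Q: it has no rational root (each ±√3 ± √38 is irrational), and any factorization into two quadratics over Q would force √(114) ∈ Q (pairing opposite roots) or √3, √38 ∈ Q (other pairings), all impossible. Hence [Q(γ):Q] = 4 = [Q(√3, √38):Q], so Q(γ) = Q(√3, √38).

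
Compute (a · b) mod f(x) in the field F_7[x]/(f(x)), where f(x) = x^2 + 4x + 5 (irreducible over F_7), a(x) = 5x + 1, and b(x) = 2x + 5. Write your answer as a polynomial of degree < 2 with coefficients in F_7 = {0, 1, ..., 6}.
a · b ≡ x + 4 (mod f(x))

Multiply in F_7[x]: a(x)·b(x) = (5x + 1)·(2x + 5) = 3x^2 + 6x + 5. This has degree ≥ 2, so divide by f(x) over F_7: 3x^2 + 6x + 5 = (3)·(x^2 + 4x + 5) + (x + 4). Hence a·b ≡ x + 4 (mod f). (F_7[x]/(f) is a field with 7^2 = 49 elements since f is irreducible of degree 2.)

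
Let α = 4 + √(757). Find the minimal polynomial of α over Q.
m_α(x) = x^2 - 8x - 741

From α - 4 = √(757), squaring gives (α - 4)^2 = 757, i.e. α^2 - 8α + 16 = 757, so α^2 - 8α - 741 = 0. The discriminant of x^2 - 8x - 741 is (-8)^2 - 4·(-741) = 64 + 2964 = 3028, and 4·(757) is not a perfect square in Q since 757 is squarefree and ≠ 1. Hence x^2 - 8x - 741 is irreducible over Q and is the minimal polynomial of α.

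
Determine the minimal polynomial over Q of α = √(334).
m_α(x) = x^2 - 334

α satisfies α^2 - 334 = 0, so x^2 - 334 annihilates α. Since d = 334 is squarefree and ≠ 1, it is not a perfect square in Q, so x^2 - 334 has no rational root and is therefore irreducible over Q (a degree-2 polynomial over a field is irreducible iff it has no root). Hence m_α(x) = x^2 - 334.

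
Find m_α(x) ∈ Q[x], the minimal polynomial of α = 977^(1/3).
m_α(x) = x^3 - 977

α satisfies α^3 = 977, so x^3 - 977 annihilates α. By the rational root test, a rational root p/q (in lowest terms) of x^3 - 977 would satisfy p^3 = 977 q^3, forcing q = 1 and p^3 = 977; but 977 is not a perfect cube, contradiction. A monic cubic over Q with no rational root is irreducible (any nontrivial factorization would include a linear factor). Hence x^3 - 977 is the minimal polynomial of α, and in particular [Q(α):Q] = 3.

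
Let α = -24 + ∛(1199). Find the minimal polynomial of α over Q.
m_α(x) = x^3 + 72x^2 + 1728x + 12625

Set β = α + 24 = ∛(1199), so β^3 = 1199. Then (α + 24)^3 - 1199 = 0, i.e. α is a root of g(x) = (x + 24)^3 - 1199 = x^3 + 72x^2 + 1728x + 12625. Since g(x) = h(x + 24) where h(x) = x^3 - 1199, and h is irreducible over Q (because 1199 is not a perfect cube, so h has no rational root, and a monic cubic with no rational root is irreducible), g is also irreducible (irreducibility is preserved under the substitution x → x + 24). Hence m_α(x) = x^3 + 72x^2 + 1728x + 12625.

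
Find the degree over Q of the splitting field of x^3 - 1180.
[K : Q] = 6

The roots of x^3 - 1180 are ∛1180, ω∛1180, ω^2∛1180 where ω = e^(2πi/3) is a primitive cube root of unity, so K = Q(∛1180, ω). Now [Q(∛1180):Q] = 3 (since 1180 is not a perfect cube, x^3 - 1180 is irreducible) and [Q(ω):Q] = 2. Both 2 and 3 divide [K:Q], and [K:Q] ≤ 3·2 = 6, so [K:Q] = 6. (Equivalently: Q(∛1180) ⊂ R but ω ∉ R, so [K : Q(∛1180)] = 2.)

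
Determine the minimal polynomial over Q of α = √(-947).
m_α(x) = x^2 + 947

α satisfies α^2 + 947 = 0, so x^2 + 947 annihilates α. Since d = -947 is squarefree and ≠ 1, it is not a perfect square in Q, so x^2 + 947 has no rational root and is therefore irreducible over Q (a degree-2 polynomial over a field is irreducible iff it has no root). Hence m_α(x) = x^2 + 947.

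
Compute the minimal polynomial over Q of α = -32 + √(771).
m_α(x) = x^2 + 64x + 253

From α + 32 = √(771), squaring gives (α + 32)^2 = 771, i.e. α^2 + 64α + 1024 = 771, so α^2 + 64α + 253 = 0. The discriminant of x^2 + 64x + 253 is (64)^2 - 4·(253) = 4096 - 1012 = 3084, and 4·(771) is not a perfect square in Q since 771 is squarefree and ≠ 1. Hence x^2 + 64x + 253 is irreducible over Q and is the minimal polynomial of α.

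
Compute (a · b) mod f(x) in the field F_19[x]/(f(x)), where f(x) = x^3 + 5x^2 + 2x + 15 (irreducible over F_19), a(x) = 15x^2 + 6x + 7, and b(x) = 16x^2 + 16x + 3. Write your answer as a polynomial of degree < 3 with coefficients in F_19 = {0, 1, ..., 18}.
a · b ≡ 8x^2 + 6x + 4 (mod f(x))

Multiply in F_19[x]: a(x)·b(x) = (15x^2 + 6x + 7)·(16x^2 + 16x + 3) = 12x^4 + 13x^3 + 6x^2 + 16x + 2. This has degree ≥ 3, so divide by f(x) over F_19: 12x^4 + 13x^3 + 6x^2 + 16x + 2 = (12x + 10)·(x^3 + 5x^2 + 2x + 15) + (8x^2 + 6x + 4). Hence a·b ≡ 8x^2 + 6x + 4 (mod f). (F_19[x]/(f) is a field with 19^3 = 6859 elements since f is irreducible of degree 3.)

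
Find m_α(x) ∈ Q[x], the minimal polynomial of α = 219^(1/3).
m_α(x) = x^3 - 219

α satisfies α^3 = 219, so x^3 - 219 annihilates α. By the rational root test, a rational root p/q (in lowest terms) of x^3 - 219 would satisfy p^3 = 219 q^3, forcing q = 1 and p^3 = 219; but 219 is not a perfect cube, contradiction. A monic cubic over Q with no rational root is irreducible (any nontrivial factorization would include a linear factor). Hence x^3 - 219 is the minimal polynomial of α, and in particular [Q(α):Q] = 3.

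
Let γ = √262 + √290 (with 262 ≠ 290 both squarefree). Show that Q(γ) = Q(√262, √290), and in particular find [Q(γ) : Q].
[Q(γ) : Q] = 4 (equivalently, Q(γ) = Q(√262, √290))

Obviously Q(γ) ⊆ Q(√262, √290), and [Q(√262, √290):Q] = 4 (since 262, 290 are distinct squarefree integers > 1 with 75980 not a perfect square). To show equality we compute the minimal polynomial of γ. From γ = √262 + √290: γ^2 = 262 + 2√(75980) + 290 = 552 + 2√(75980), so γ^2 - 552 = 2√(75980); squaring, (γ^2 - 552)^2 = 4·75980, i.e. γ^4 - 1104γ^2 + 304704 - 303920 = 0, i.e. γ^4 - 1104γ^2 + 784 = 0. So γ is a root of x^4 - 1104x^2 + 784. This polynomial is irreducible over Q: it has no rational root (each ±√262 ± √290 is irrational), and any factorization into two quadratics over Q would force √(75980) ∈ Q (pairing opposite roots) or √262, √290 ∈ Q (other pairings), all impossible. Hence [Q(γ):Q] = 4 = [Q(√262, √290):Q], so Q(γ) = Q(√262, √290).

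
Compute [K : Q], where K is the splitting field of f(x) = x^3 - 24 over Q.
[K : Q] = 6

The roots of x^3 - 24 are ∛24, ω∛24, ω^2∛24 where ω = e^(2πi/3) is a primitive cube root of unity, so K = Q(∛24, ω). Now [Q(∛24):Q] = 3 (since 24 is not a perfect cube, x^3 - 24 is irreducible) and [Q(ω):Q] = 2. Both 2 and 3 divide [K:Q], and [K:Q] ≤ 3·2 = 6, so [K:Q] = 6. (Equivalently: Q(∛24) ⊂ R but ω ∉ R, so [K : Q(∛24)] = 2.)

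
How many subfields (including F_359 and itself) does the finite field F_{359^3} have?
F_{359^3} has 2 subfields

The subfields of F_{p^n} are exactly the fields F_{p^d} for d | n (each is the fixed field of the unique index-d subgroup of Gal(F_{p^n}/F_p) ≅ Z/nZ). The divisors of n = 3 are {1, 3}, giving 2 subfields: F_{359^1}, F_{359^3}.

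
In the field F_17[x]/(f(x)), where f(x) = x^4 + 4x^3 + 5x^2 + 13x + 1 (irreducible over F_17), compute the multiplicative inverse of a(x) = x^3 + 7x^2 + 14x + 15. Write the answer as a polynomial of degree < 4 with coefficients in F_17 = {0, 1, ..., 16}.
a(x)^(-1) ≡ 9x^3 + 2x^2 + 2x + 9 (mod f(x))

Since f is irreducible over F_17, F_17[x]/(f) is a field and a(x) ≠ 0 has an inverse. Apply the extended Euclidean algorithm to f(x) and a(x) in F_17[x]: f(x) = (x + 14)·a(x) + (12x^2 + 6x + 12);  a(x) = (10x + 14)·(12x^2 + 6x + 12) + (14x);  (12x^2 + 6x + 12) = (13x + 15)·(14x) + (12). The last nonzero remainder is the constant 12 = gcd(f, a) in F_17. Back-substituting through the division chain expresses 12 = s(x)·a(x) + t(x)·f(x) with s(x) ≡ 6x^3 + 7x^2 + 7x + 6 (mod f), so (6x^3 + 7x^2 + 7x + 6)·a(x) ≡ 12 (mod f). Multiplying by 12^(-1) ≡ 10 in F_17 gives a(x)^(-1) ≡ 10·(6x^3 + 7x^2 + 7x + 6) ≡ 9x^3 + 2x^2 + 2x + 9 (mod f). Check: (x^3 + 7x^2 + 14x + 15)·(9x^3 + 2x^2 + 2x + 9) = 9x^6 + 14x^5 + 6x^4 + 16x^3 + 2x^2 + 3x + 16 ≡ 1 (mod x^4 + 4x^3 + 5x^2 + 13x + 1).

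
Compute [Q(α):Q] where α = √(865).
[Q(α):Q] = 2

[Q(α):Q] equals the degree of the minimal polynomial of α. Here α^2 = 865 and x^2 - 865 is irreducible (d = 865 is squarefree, ≠ 1, hence not a square), so deg(m_α) = 2. Thus [Q(α):Q] = 2.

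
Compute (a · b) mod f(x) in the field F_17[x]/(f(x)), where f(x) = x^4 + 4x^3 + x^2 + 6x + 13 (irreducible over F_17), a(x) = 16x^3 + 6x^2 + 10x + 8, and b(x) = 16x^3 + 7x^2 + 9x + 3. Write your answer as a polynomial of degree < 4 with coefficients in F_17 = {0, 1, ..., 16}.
a · b ≡ 2x^3 + 10x^2 + 4x + 10 (mod f(x))

Multiply in F_17[x]: a(x)·b(x) = (16x^3 + 6x^2 + 10x + 8)·(16x^3 + 7x^2 + 9x + 3) = x^6 + 4x^5 + 6x^4 + 11x^3 + 11x^2 + 7. This has degree ≥ 4, so divide by f(x) over F_17: x^6 + 4x^5 + 6x^4 + 11x^3 + 11x^2 + 7 = (x^2 + 5)·(x^4 + 4x^3 + x^2 + 6x + 13) + (2x^3 + 10x^2 + 4x + 10). Hence a·b ≡ 2x^3 + 10x^2 + 4x + 10 (mod f). (F_17[x]/(f) is a field with 17^4 = 83521 elements since f is irreducible of degree 4.)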